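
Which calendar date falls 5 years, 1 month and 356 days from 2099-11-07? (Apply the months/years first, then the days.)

Counting forward 5 years, 1 month and 356 days from November 7, 2099: first the month/year part, then the days.
+5 years → 2104; month 11 + 1 = 12 → December 2104.
Day 7 is valid in December, giving December 7, 2104.
Now add 356 days from December 7, 2104.
December has 31 days, so 31 − 7 = 24 days remain after December 7, 2104; 356 − 24 = 332 left.
January 2105 has 31 days: 332 − 31 = 301 left.
February 2105 has 28 days (2105 is not a leap year): 301 − 28 = 273 left.
March 2105 has 31 days: 273 − 31 = 242 left.
April 2105 has 30 days: 242 − 30 = 212 left.
May 2105 has 31 days: 212 − 31 = 181 left.
June 2105 has 30 days: 181 − 30 = 151 left.
July 2105 has 31 days: 151 − 31 = 120 left.
August 2105 has 31 days: 120 − 31 = 89 left.
September 2105 has 30 days: 89 − 30 = 59 left.
October 2105 has 31 days: 59 − 31 = 28 left.
28 days into November 2105 → November 28, 2105.

November 28, 2105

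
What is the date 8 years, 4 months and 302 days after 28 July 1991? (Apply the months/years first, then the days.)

Advancing 8 years, 4 months and 302 days from July 28, 1991: first the month/year part, then the days.
+8 years → 1999; month 7 + 4 = 11 → November 1999.
Day 28 is valid in November, giving November 28, 1999.
Now add 302 days from November 28, 1999.
November has 30 days, so 30 − 28 = 2 days remain after November 28, 1999; 302 − 2 = 300 left.
December 1999 has 31 days: 300 − 31 = 269 left.
January 2000 has 31 days: 269 − 31 = 238 left.
February 2000 has 29 days (2000 is a leap year (divisible by 400)): 238 − 29 = 209 left.
March 2000 has 31 days: 209 − 31 = 178 left.
April 2000 has 30 days: 178 − 30 = 148 left.
May 2000 has 31 days: 148 − 31 = 117 left.
June 2000 has 30 days: 117 − 30 = 87 left.
July 2000 has 31 days: 87 − 31 = 56 left.
August 2000 has 31 days: 56 − 31 = 25 left.
25 days into September 2000 → September 25, 2000.

September 25, 2000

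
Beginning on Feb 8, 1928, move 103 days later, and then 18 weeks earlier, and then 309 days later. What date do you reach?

November 20, 1928

Adding 103 days from February 8, 1928:
February has 29 days, so 29 − 8 = 21 days remain after February 8, 1928; 103 − 21 = 82 left.
March 1928 has 31 days: 82 − 31 = 51 left.
April 1928 has 30 days: 51 − 30 = 21 left.
21 days into May 1928 → May 21, 1928.
Subtracting 18 weeks (= 126 days) from May 21, 1928:
Going back 21 days from May 21, 1928 reaches the end of the previous month; 126 − 21 = 105 left.
April 1928 has 30 days: 105 − 30 = 75 left.
March 1928 has 31 days: 75 − 31 = 44 left.
February 1928 has 29 days (1928 is a leap year): 44 − 29 = 15 left.
January 1928 has 31 days; 31 − 15 = 16 → January 16, 1928.
Advancing 309 days from January 16, 1928:
January has 31 days, so 31 − 16 = 15 days remain after January 16, 1928; 309 − 15 = 294 left.
February 1928 has 29 days (1928 is a leap year): 294 − 29 = 265 left.
March 1928 has 31 days: 265 − 31 = 234 left.
April 1928 has 30 days: 234 − 30 = 204 left.
May 1928 has 31 days: 204 − 31 = 173 left.
June 1928 has 30 days: 173 − 30 = 143 left.
July 1928 has 31 days: 143 − 31 = 112 left.
August 1928 has 31 days: 112 − 31 = 81 left.
September 1928 has 30 days: 81 − 30 = 51 left.
October 1928 has 31 days: 51 − 31 = 20 left.
20 days into November 1928 → November 20, 1928.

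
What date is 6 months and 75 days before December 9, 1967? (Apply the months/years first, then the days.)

Counting back 6 months and 75 days from December 9, 1967: first the month/year part, then the days.
month 12 − 6 = 6 → June 1967.
Day 9 is valid in June, giving June 9, 1967.
Now subtract 75 days from June 9, 1967.
Going back 9 days from June 9, 1967 reaches the end of the previous month; 75 − 9 = 66 left.
May 1967 has 31 days: 66 − 31 = 35 left.
April 1967 has 30 days: 35 − 30 = 5 left.
March 1967 has 31 days; 31 − 5 = 26 → March 26, 1967.

March 26, 1967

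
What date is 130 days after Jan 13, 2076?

Adding 130 days from January 13, 2076.
January has 31 days, so 31 − 13 = 18 days remain after January 13, 2076; 130 − 18 = 112 left.
February 2076 has 29 days (2076 is a leap year): 112 − 29 = 83 left.
March 2076 has 31 days: 83 − 31 = 52 left.
April 2076 has 30 days: 52 − 30 = 22 left.
22 days into May 2076 → May 22, 2076.

May 22, 2076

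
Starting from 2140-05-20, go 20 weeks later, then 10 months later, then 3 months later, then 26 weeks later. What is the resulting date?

Advancing 20 weeks (= 140 days) from May 20, 2140:
May has 31 days, so 31 − 20 = 11 days remain after May 20, 2140; 140 − 11 = 129 left.
June 2140 has 30 days: 129 − 30 = 99 left.
July 2140 has 31 days: 99 − 31 = 68 left.
August 2140 has 31 days: 68 − 31 = 37 left.
September 2140 has 30 days: 37 − 30 = 7 left.
7 days into October 2140 → October 7, 2140.
Counting forward 10 months from October 7, 2140:
month 10 + 10 = 20, which is month 8 of year 2141 → August 2141.
Day 7 is valid in August, giving August 7, 2141.
Counting forward 3 months from August 7, 2141:
month 8 + 3 = 11 → November 2141.
Day 7 is valid in November, giving November 7, 2141.
Adding 26 weeks (= 182 days) from November 7, 2141:
November has 30 days, so 30 − 7 = 23 days remain after November 7, 2141; 182 − 23 = 159 left.
December 2141 has 31 days: 159 − 31 = 128 left.
January 2142 has 31 days: 128 − 31 = 97 left.
February 2142 has 28 days (2142 is not a leap year): 97 − 28 = 69 left.
March 2142 has 31 days: 69 − 31 = 38 left.
April 2142 has 30 days: 38 − 30 = 8 left.
8 days into May 2142 → May 8, 2142.

May 8, 2142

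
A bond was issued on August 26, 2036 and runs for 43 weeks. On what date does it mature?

Counting forward 43 weeks = 301 days from August 26, 2036.
August has 31 days, so 31 − 26 = 5 days remain after August 26, 2036; 301 − 5 = 296 left.
September 2036 has 30 days: 296 − 30 = 266 left.
October 2036 has 31 days: 266 − 31 = 235 left.
November 2036 has 30 days: 235 − 30 = 205 left.
December 2036 has 31 days: 205 − 31 = 174 left.
January 2037 has 31 days: 174 − 31 = 143 left.
February 2037 has 28 days (2037 is not a leap year): 143 − 28 = 115 left.
March 2037 has 31 days: 115 − 31 = 84 left.
April 2037 has 30 days: 84 − 30 = 54 left.
May 2037 has 31 days: 54 − 31 = 23 left.
23 days into June 2037 → June 23, 2037.

June 23, 2037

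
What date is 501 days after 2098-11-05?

March 21, 2100

Adding 501 days from November 5, 2098.
November has 30 days, so 30 − 5 = 25 days remain after November 5, 2098; 501 − 25 = 476 left.
December 2098 has 31 days: 476 − 31 = 445 left.
January 2099 has 31 days: 445 − 31 = 414 left.
February 2099 has 28 days (2099 is not a leap year): 414 − 28 = 386 left.
March 2099 has 31 days: 386 − 31 = 355 left.
April 2099 has 30 days: 355 − 30 = 325 left.
May 2099 has 31 days: 325 − 31 = 294 left.
June 2099 has 30 days: 294 − 30 = 264 left.
July 2099 has 31 days: 264 − 31 = 233 left.
August 2099 has 31 days: 233 − 31 = 202 left.
September 2099 has 30 days: 202 − 30 = 172 left.
October 2099 has 31 days: 172 − 31 = 141 left.
November 2099 has 30 days: 141 − 30 = 111 left.
December 2099 has 31 days: 111 − 31 = 80 left.
January 2100 has 31 days: 80 − 31 = 49 left.
February 2100 has 28 days (2100 is not a leap year (divisible by 100 but not 400)): 49 − 28 = 21 left.
21 days into March 2100 → March 21, 2100.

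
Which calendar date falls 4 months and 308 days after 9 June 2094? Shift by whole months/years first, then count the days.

Advancing 4 months and 308 days from June 9, 2094: first the month/year part, then the days.
month 6 + 4 = 10 → October 2094.
Day 9 is valid in October, giving October 9, 2094.
Now add 308 days from October 9, 2094.
October has 31 days, so 31 − 9 = 22 days remain after October 9, 2094; 308 − 22 = 286 left.
November 2094 has 30 days: 286 − 30 = 256 left.
December 2094 has 31 days: 256 − 31 = 225 left.
January 2095 has 31 days: 225 − 31 = 194 left.
February 2095 has 28 days (2095 is not a leap year): 194 − 28 = 166 left.
March 2095 has 31 days: 166 − 31 = 135 left.
April 2095 has 30 days: 135 − 30 = 105 left.
May 2095 has 31 days: 105 − 31 = 74 left.
June 2095 has 30 days: 74 − 30 = 44 left.
July 2095 has 31 days: 44 − 31 = 13 left.
13 days into August 2095 → August 13, 2095.

August 13, 2095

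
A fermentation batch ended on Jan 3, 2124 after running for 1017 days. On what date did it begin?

March 22, 2121

Counting back 1017 days from January 3, 2124.
Going back 3 days from January 3, 2124 reaches the end of the previous month; 1017 − 3 = 1014 left.
December 2123 has 31 days: 1014 − 31 = 983 left.
November 2123 has 30 days: 983 − 30 = 953 left.
October 2123 has 31 days: 953 − 31 = 922 left.
September 2123 has 30 days: 922 − 30 = 892 left.
August 2123 has 31 days: 892 − 31 = 861 left.
July 2123 has 31 days: 861 − 31 = 830 left.
June 2123 has 30 days: 830 − 30 = 800 left.
May 2123 has 31 days: 800 − 31 = 769 left.
April 2123 has 30 days: 769 − 30 = 739 left.
March 2123 has 31 days: 739 − 31 = 708 left.
February 2123 has 28 days (2123 is not a leap year): 708 − 28 = 680 left.
January 2123 has 31 days: 680 − 31 = 649 left.
December 2122 has 31 days: 649 − 31 = 618 left.
November 2122 has 30 days: 618 − 30 = 588 left.
October 2122 has 31 days: 588 − 31 = 557 left.
September 2122 has 30 days: 557 − 30 = 527 left.
August 2122 has 31 days: 527 − 31 = 496 left.
July 2122 has 31 days: 496 − 31 = 465 left.
June 2122 has 30 days: 465 − 30 = 435 left.
May 2122 has 31 days: 435 − 31 = 404 left.
April 2122 has 30 days: 404 − 30 = 374 left.
March 2122 has 31 days: 374 − 31 = 343 left.
February 2122 has 28 days (2122 is not a leap year): 343 − 28 = 315 left.
January 2122 has 31 days: 315 − 31 = 284 left.
December 2121 has 31 days: 284 − 31 = 253 left.
November 2121 has 30 days: 253 − 30 = 223 left.
October 2121 has 31 days: 223 − 31 = 192 left.
September 2121 has 30 days: 192 − 30 = 162 left.
August 2121 has 31 days: 162 − 31 = 131 left.
July 2121 has 31 days: 131 − 31 = 100 left.
June 2121 has 30 days: 100 − 30 = 70 left.
May 2121 has 31 days: 70 − 31 = 39 left.
April 2121 has 30 days: 39 − 30 = 9 left.
March 2121 has 31 days; 31 − 9 = 22 → March 22, 2121.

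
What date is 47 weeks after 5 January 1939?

Adding 47 weeks = 329 days from January 5, 1939.
January has 31 days, so 31 − 5 = 26 days remain after January 5, 1939; 329 − 26 = 303 left.
February 1939 has 28 days (1939 is not a leap year): 303 − 28 = 275 left.
March 1939 has 31 days: 275 − 31 = 244 left.
April 1939 has 30 days: 244 − 30 = 214 left.
May 1939 has 31 days: 214 − 31 = 183 left.
June 1939 has 30 days: 183 − 30 = 153 left.
July 1939 has 31 days: 153 − 31 = 122 left.
August 1939 has 31 days: 122 − 31 = 91 left.
September 1939 has 30 days: 91 − 30 = 61 left.
October 1939 has 31 days: 61 − 31 = 30 left.
30 days into November 1939 → November 30, 1939.

November 30, 1939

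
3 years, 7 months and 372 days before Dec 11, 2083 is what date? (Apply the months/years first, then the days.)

May 5, 2079

Counting back 3 years, 7 months and 372 days from December 11, 2083: first the month/year part, then the days.
-3 years → 2080; month 12 − 7 = 5 → May 2080.
Day 11 is valid in May, giving May 11, 2080.
Now subtract 372 days from May 11, 2080.
Going back 11 days from May 11, 2080 reaches the end of the previous month; 372 − 11 = 361 left.
April 2080 has 30 days: 361 − 30 = 331 left.
March 2080 has 31 days: 331 − 31 = 300 left.
February 2080 has 29 days (2080 is a leap year): 300 − 29 = 271 left.
January 2080 has 31 days: 271 − 31 = 240 left.
December 2079 has 31 days: 240 − 31 = 209 left.
November 2079 has 30 days: 209 − 30 = 179 left.
October 2079 has 31 days: 179 − 31 = 148 left.
September 2079 has 30 days: 148 − 30 = 118 left.
August 2079 has 31 days: 118 − 31 = 87 left.
July 2079 has 31 days: 87 − 31 = 56 left.
June 2079 has 30 days: 56 − 30 = 26 left.
May 2079 has 31 days; 31 − 26 = 5 → May 5, 2079.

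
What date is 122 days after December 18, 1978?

Advancing 122 days from December 18, 1978.
December has 31 days, so 31 − 18 = 13 days remain after December 18, 1978; 122 − 13 = 109 left.
January 1979 has 31 days: 109 − 31 = 78 left.
February 1979 has 28 days (1979 is not a leap year): 78 − 28 = 50 left.
March 1979 has 31 days: 50 − 31 = 19 left.
19 days into April 1979 → April 19, 1979.

April 19, 1979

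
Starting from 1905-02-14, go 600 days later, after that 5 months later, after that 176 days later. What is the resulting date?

Advancing 600 days from February 14, 1905:
February has 28 days, so 28 − 14 = 14 days remain after February 14, 1905; 600 − 14 = 586 left.
March 1905 has 31 days: 586 − 31 = 555 left.
April 1905 has 30 days: 555 − 30 = 525 left.
May 1905 has 31 days: 525 − 31 = 494 left.
June 1905 has 30 days: 494 − 30 = 464 left.
July 1905 has 31 days: 464 − 31 = 433 left.
August 1905 has 31 days: 433 − 31 = 402 left.
September 1905 has 30 days: 402 − 30 = 372 left.
October 1905 has 31 days: 372 − 31 = 341 left.
November 1905 has 30 days: 341 − 30 = 311 left.
December 1905 has 31 days: 311 − 31 = 280 left.
January 1906 has 31 days: 280 − 31 = 249 left.
February 1906 has 28 days (1906 is not a leap year): 249 − 28 = 221 left.
March 1906 has 31 days: 221 − 31 = 190 left.
April 1906 has 30 days: 190 − 30 = 160 left.
May 1906 has 31 days: 160 − 31 = 129 left.
June 1906 has 30 days: 129 − 30 = 99 left.
July 1906 has 31 days: 99 − 31 = 68 left.
August 1906 has 31 days: 68 − 31 = 37 left.
September 1906 has 30 days: 37 − 30 = 7 left.
7 days into October 1906 → October 7, 1906.
Counting forward 5 months from October 7, 1906:
month 10 + 5 = 15, which is month 3 of year 1907 → March 1907.
Day 7 is valid in March, giving March 7, 1907.
Counting forward 176 days from March 7, 1907:
March has 31 days, so 31 − 7 = 24 days remain after March 7, 1907; 176 − 24 = 152 left.
April 1907 has 30 days: 152 − 30 = 122 left.
May 1907 has 31 days: 122 − 31 = 91 left.
June 1907 has 30 days: 91 − 30 = 61 left.
July 1907 has 31 days: 61 − 31 = 30 left.
30 days into August 1907 → August 30, 1907.

August 30, 1907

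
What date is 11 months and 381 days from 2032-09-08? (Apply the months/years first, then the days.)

August 24, 2034

Counting forward 11 months and 381 days from September 8, 2032: first the month/year part, then the days.
month 9 + 11 = 20, which is month 8 of year 2033 → August 2033.
Day 8 is valid in August, giving August 8, 2033.
Now add 381 days from August 8, 2033.
August has 31 days, so 31 − 8 = 23 days remain after August 8, 2033; 381 − 23 = 358 left.
September 2033 has 30 days: 358 − 30 = 328 left.
October 2033 has 31 days: 328 − 31 = 297 left.
November 2033 has 30 days: 297 − 30 = 267 left.
December 2033 has 31 days: 267 − 31 = 236 left.
January 2034 has 31 days: 236 − 31 = 205 left.
February 2034 has 28 days (2034 is not a leap year): 205 − 28 = 177 left.
March 2034 has 31 days: 177 − 31 = 146 left.
April 2034 has 30 days: 146 − 30 = 116 left.
May 2034 has 31 days: 116 − 31 = 85 left.
June 2034 has 30 days: 85 − 30 = 55 left.
July 2034 has 31 days: 55 − 31 = 24 left.
24 days into August 2034 → August 24, 2034.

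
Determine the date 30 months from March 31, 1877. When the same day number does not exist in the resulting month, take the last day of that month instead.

Counting forward 30 months from March 31, 1877.
month 3 + 30 = 33, which is month 9 of year 1879 → September 1879.
September 1879 has only 30 days and the start was day 31, so the date clamps to September 30, 1879.

September 30, 1879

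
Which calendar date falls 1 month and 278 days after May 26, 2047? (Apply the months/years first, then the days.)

Advancing 1 month and 278 days from May 26, 2047: first the month/year part, then the days.
month 5 + 1 = 6 → June 2047.
Day 26 is valid in June, giving June 26, 2047.
Now add 278 days from June 26, 2047.
June has 30 days, so 30 − 26 = 4 days remain after June 26, 2047; 278 − 4 = 274 left.
July 2047 has 31 days: 274 − 31 = 243 left.
August 2047 has 31 days: 243 − 31 = 212 left.
September 2047 has 30 days: 212 − 30 = 182 left.
October 2047 has 31 days: 182 − 31 = 151 left.
November 2047 has 30 days: 151 − 30 = 121 left.
December 2047 has 31 days: 121 − 31 = 90 left.
January 2048 has 31 days: 90 − 31 = 59 left.
February 2048 has 29 days (2048 is a leap year): 59 − 29 = 30 left.
30 days into March 2048 → March 30, 2048.

March 30, 2048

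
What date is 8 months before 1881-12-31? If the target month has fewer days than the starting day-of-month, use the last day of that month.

Counting back 8 months from December 31, 1881.
month 12 − 8 = 4 → April 1881.
April 1881 has only 30 days and the start was day 31, so the date clamps to April 30, 1881.

April 30, 1881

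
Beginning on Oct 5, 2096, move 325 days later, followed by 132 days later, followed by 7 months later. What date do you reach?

Advancing 325 days from October 5, 2096:
October has 31 days, so 31 − 5 = 26 days remain after October 5, 2096; 325 − 26 = 299 left.
November 2096 has 30 days: 299 − 30 = 269 left.
December 2096 has 31 days: 269 − 31 = 238 left.
January 2097 has 31 days: 238 − 31 = 207 left.
February 2097 has 28 days (2097 is not a leap year): 207 − 28 = 179 left.
March 2097 has 31 days: 179 − 31 = 148 left.
April 2097 has 30 days: 148 − 30 = 118 left.
May 2097 has 31 days: 118 − 31 = 87 left.
June 2097 has 30 days: 87 − 30 = 57 left.
July 2097 has 31 days: 57 − 31 = 26 left.
26 days into August 2097 → August 26, 2097.
Adding 132 days from August 26, 2097:
August has 31 days, so 31 − 26 = 5 days remain after August 26, 2097; 132 − 5 = 127 left.
September 2097 has 30 days: 127 − 30 = 97 left.
October 2097 has 31 days: 97 − 31 = 66 left.
November 2097 has 30 days: 66 − 30 = 36 left.
December 2097 has 31 days: 36 − 31 = 5 left.
5 days into January 2098 → January 5, 2098.
Adding 7 months from January 5, 2098:
month 1 + 7 = 8 → August 2098.
Day 5 is valid in August, giving August 5, 2098.

August 5, 2098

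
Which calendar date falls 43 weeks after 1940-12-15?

October 12, 1941

Adding 43 weeks = 301 days from December 15, 1940.
December has 31 days, so 31 − 15 = 16 days remain after December 15, 1940; 301 − 16 = 285 left.
January 1941 has 31 days: 285 − 31 = 254 left.
February 1941 has 28 days (1941 is not a leap year): 254 − 28 = 226 left.
March 1941 has 31 days: 226 − 31 = 195 left.
April 1941 has 30 days: 195 − 30 = 165 left.
May 1941 has 31 days: 165 − 31 = 134 left.
June 1941 has 30 days: 134 − 30 = 104 left.
July 1941 has 31 days: 104 − 31 = 73 left.
August 1941 has 31 days: 73 − 31 = 42 left.
September 1941 has 30 days: 42 − 30 = 12 left.
12 days into October 1941 → October 12, 1941.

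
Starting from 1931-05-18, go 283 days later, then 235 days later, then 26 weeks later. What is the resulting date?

April 17, 1933

Advancing 283 days from May 18, 1931:
May has 31 days, so 31 − 18 = 13 days remain after May 18, 1931; 283 − 13 = 270 left.
June 1931 has 30 days: 270 − 30 = 240 left.
July 1931 has 31 days: 240 − 31 = 209 left.
August 1931 has 31 days: 209 − 31 = 178 left.
September 1931 has 30 days: 178 − 30 = 148 left.
October 1931 has 31 days: 148 − 31 = 117 left.
November 1931 has 30 days: 117 − 30 = 87 left.
December 1931 has 31 days: 87 − 31 = 56 left.
January 1932 has 31 days: 56 − 31 = 25 left.
25 days into February 1932 → February 25, 1932.
Adding 235 days from February 25, 1932:
February has 29 days, so 29 − 25 = 4 days remain after February 25, 1932; 235 − 4 = 231 left.
March 1932 has 31 days: 231 − 31 = 200 left.
April 1932 has 30 days: 200 − 30 = 170 left.
May 1932 has 31 days: 170 − 31 = 139 left.
June 1932 has 30 days: 139 − 30 = 109 left.
July 1932 has 31 days: 109 − 31 = 78 left.
August 1932 has 31 days: 78 − 31 = 47 left.
September 1932 has 30 days: 47 − 30 = 17 left.
17 days into October 1932 → October 17, 1932.
Advancing 26 weeks (= 182 days) from October 17, 1932:
October has 31 days, so 31 − 17 = 14 days remain after October 17, 1932; 182 − 14 = 168 left.
November 1932 has 30 days: 168 − 30 = 138 left.
December 1932 has 31 days: 138 − 31 = 107 left.
January 1933 has 31 days: 107 − 31 = 76 left.
February 1933 has 28 days (1933 is not a leap year): 76 − 28 = 48 left.
March 1933 has 31 days: 48 − 31 = 17 left.
17 days into April 1933 → April 17, 1933.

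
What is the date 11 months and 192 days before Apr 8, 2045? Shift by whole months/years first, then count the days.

Counting back 11 months and 192 days from April 8, 2045: first the month/year part, then the days.
month 4 − 11 = -7, which is month 5 of year 2044 → May 2044.
Day 8 is valid in May, giving May 8, 2044.
Now subtract 192 days from May 8, 2044.
Going back 8 days from May 8, 2044 reaches the end of the previous month; 192 − 8 = 184 left.
April 2044 has 30 days: 184 − 30 = 154 left.
March 2044 has 31 days: 154 − 31 = 123 left.
February 2044 has 29 days (2044 is a leap year): 123 − 29 = 94 left.
January 2044 has 31 days: 94 − 31 = 63 left.
December 2043 has 31 days: 63 − 31 = 32 left.
November 2043 has 30 days: 32 − 30 = 2 left.
October 2043 has 31 days; 31 − 2 = 29 → October 29, 2043.

October 29, 2043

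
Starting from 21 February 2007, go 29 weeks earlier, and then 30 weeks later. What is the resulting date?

February 28, 2007

Counting back 29 weeks (= 203 days) from February 21, 2007:
Going back 21 days from February 21, 2007 reaches the end of the previous month; 203 − 21 = 182 left.
January 2007 has 31 days: 182 − 31 = 151 left.
December 2006 has 31 days: 151 − 31 = 120 left.
November 2006 has 30 days: 120 − 30 = 90 left.
October 2006 has 31 days: 90 − 31 = 59 left.
September 2006 has 30 days: 59 − 30 = 29 left.
August 2006 has 31 days; 31 − 29 = 2 → August 2, 2006.
Advancing 30 weeks (= 210 days) from August 2, 2006:
August has 31 days, so 31 − 2 = 29 days remain after August 2, 2006; 210 − 29 = 181 left.
September 2006 has 30 days: 181 − 30 = 151 left.
October 2006 has 31 days: 151 − 31 = 120 left.
November 2006 has 30 days: 120 − 30 = 90 left.
December 2006 has 31 days: 90 − 31 = 59 left.
January 2007 has 31 days: 59 − 31 = 28 left.
28 days into February 2007 → February 28, 2007.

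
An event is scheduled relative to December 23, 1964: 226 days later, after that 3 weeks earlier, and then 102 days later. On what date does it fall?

Advancing 226 days from December 23, 1964:
December has 31 days, so 31 − 23 = 8 days remain after December 23, 1964; 226 − 8 = 218 left.
January 1965 has 31 days: 218 − 31 = 187 left.
February 1965 has 28 days (1965 is not a leap year): 187 − 28 = 159 left.
March 1965 has 31 days: 159 − 31 = 128 left.
April 1965 has 30 days: 128 − 30 = 98 left.
May 1965 has 31 days: 98 − 31 = 67 left.
June 1965 has 30 days: 67 − 30 = 37 left.
July 1965 has 31 days: 37 − 31 = 6 left.
6 days into August 1965 → August 6, 1965.
Going back 3 weeks (= 21 days) from August 6, 1965:
Going back 6 days from August 6, 1965 reaches the end of the previous month; 21 − 6 = 15 left.
July 1965 has 31 days; 31 − 15 = 16 → July 16, 1965.
Adding 102 days from July 16, 1965:
July has 31 days, so 31 − 16 = 15 days remain after July 16, 1965; 102 − 15 = 87 left.
August 1965 has 31 days: 87 − 31 = 56 left.
September 1965 has 30 days: 56 − 30 = 26 left.
26 days into October 1965 → October 26, 1965.

October 26, 1965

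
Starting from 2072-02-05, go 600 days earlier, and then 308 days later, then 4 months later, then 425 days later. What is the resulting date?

Counting back 600 days from February 5, 2072:
Going back 5 days from February 5, 2072 reaches the end of the previous month; 600 − 5 = 595 left.
January 2072 has 31 days: 595 − 31 = 564 left.
December 2071 has 31 days: 564 − 31 = 533 left.
November 2071 has 30 days: 533 − 30 = 503 left.
October 2071 has 31 days: 503 − 31 = 472 left.
September 2071 has 30 days: 472 − 30 = 442 left.
August 2071 has 31 days: 442 − 31 = 411 left.
July 2071 has 31 days: 411 − 31 = 380 left.
June 2071 has 30 days: 380 − 30 = 350 left.
May 2071 has 31 days: 350 − 31 = 319 left.
April 2071 has 30 days: 319 − 30 = 289 left.
March 2071 has 31 days: 289 − 31 = 258 left.
February 2071 has 28 days (2071 is not a leap year): 258 − 28 = 230 left.
January 2071 has 31 days: 230 − 31 = 199 left.
December 2070 has 31 days: 199 − 31 = 168 left.
November 2070 has 30 days: 168 − 30 = 138 left.
October 2070 has 31 days: 138 − 31 = 107 left.
September 2070 has 30 days: 107 − 30 = 77 left.
August 2070 has 31 days: 77 − 31 = 46 left.
July 2070 has 31 days: 46 − 31 = 15 left.
June 2070 has 30 days; 30 − 15 = 15 → June 15, 2070.
Advancing 308 days from June 15, 2070:
June has 30 days, so 30 − 15 = 15 days remain after June 15, 2070; 308 − 15 = 293 left.
July 2070 has 31 days: 293 − 31 = 262 left.
August 2070 has 31 days: 262 − 31 = 231 left.
September 2070 has 30 days: 231 − 30 = 201 left.
October 2070 has 31 days: 201 − 31 = 170 left.
November 2070 has 30 days: 170 − 30 = 140 left.
December 2070 has 31 days: 140 − 31 = 109 left.
January 2071 has 31 days: 109 − 31 = 78 left.
February 2071 has 28 days (2071 is not a leap year): 78 − 28 = 50 left.
March 2071 has 31 days: 50 − 31 = 19 left.
19 days into April 2071 → April 19, 2071.
Counting forward 4 months from April 19, 2071:
month 4 + 4 = 8 → August 2071.
Day 19 is valid in August, giving August 19, 2071.
Advancing 425 days from August 19, 2071:
August has 31 days, so 31 − 19 = 12 days remain after August 19, 2071; 425 − 12 = 413 left.
September 2071 has 30 days: 413 − 30 = 383 left.
October 2071 has 31 days: 383 − 31 = 352 left.
November 2071 has 30 days: 352 − 30 = 322 left.
December 2071 has 31 days: 322 − 31 = 291 left.
January 2072 has 31 days: 291 − 31 = 260 left.
February 2072 has 29 days (2072 is a leap year): 260 − 29 = 231 left.
March 2072 has 31 days: 231 − 31 = 200 left.
April 2072 has 30 days: 200 − 30 = 170 left.
May 2072 has 31 days: 170 − 31 = 139 left.
June 2072 has 30 days: 139 − 30 = 109 left.
July 2072 has 31 days: 109 − 31 = 78 left.
August 2072 has 31 days: 78 − 31 = 47 left.
September 2072 has 30 days: 47 − 30 = 17 left.
17 days into October 2072 → October 17, 2072.

October 17, 2072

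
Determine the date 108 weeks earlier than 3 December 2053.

Going back 108 weeks = 756 days from December 3, 2053.
Going back 3 days from December 3, 2053 reaches the end of the previous month; 756 − 3 = 753 left.
November 2053 has 30 days: 753 − 30 = 723 left.
October 2053 has 31 days: 723 − 31 = 692 left.
September 2053 has 30 days: 692 − 30 = 662 left.
August 2053 has 31 days: 662 − 31 = 631 left.
July 2053 has 31 days: 631 − 31 = 600 left.
June 2053 has 30 days: 600 − 30 = 570 left.
May 2053 has 31 days: 570 − 31 = 539 left.
April 2053 has 30 days: 539 − 30 = 509 left.
March 2053 has 31 days: 509 − 31 = 478 left.
February 2053 has 28 days (2053 is not a leap year): 478 − 28 = 450 left.
January 2053 has 31 days: 450 − 31 = 419 left.
December 2052 has 31 days: 419 − 31 = 388 left.
November 2052 has 30 days: 388 − 30 = 358 left.
October 2052 has 31 days: 358 − 31 = 327 left.
September 2052 has 30 days: 327 − 30 = 297 left.
August 2052 has 31 days: 297 − 31 = 266 left.
July 2052 has 31 days: 266 − 31 = 235 left.
June 2052 has 30 days: 235 − 30 = 205 left.
May 2052 has 31 days: 205 − 31 = 174 left.
April 2052 has 30 days: 174 − 30 = 144 left.
March 2052 has 31 days: 144 − 31 = 113 left.
February 2052 has 29 days (2052 is a leap year): 113 − 29 = 84 left.
January 2052 has 31 days: 84 − 31 = 53 left.
December 2051 has 31 days: 53 − 31 = 22 left.
November 2051 has 30 days; 30 − 22 = 8 → November 8, 2051.

November 8, 2051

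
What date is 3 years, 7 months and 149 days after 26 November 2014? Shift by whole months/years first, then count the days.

November 22, 2018

Advancing 3 years, 7 months and 149 days from November 26, 2014: first the month/year part, then the days.
+3 years → 2017; month 11 + 7 = 18, which is month 6 of year 2018 → June 2018.
Day 26 is valid in June, giving June 26, 2018.
Now add 149 days from June 26, 2018.
June has 30 days, so 30 − 26 = 4 days remain after June 26, 2018; 149 − 4 = 145 left.
July 2018 has 31 days: 145 − 31 = 114 left.
August 2018 has 31 days: 114 − 31 = 83 left.
September 2018 has 30 days: 83 − 30 = 53 left.
October 2018 has 31 days: 53 − 31 = 22 left.
22 days into November 2018 → November 22, 2018.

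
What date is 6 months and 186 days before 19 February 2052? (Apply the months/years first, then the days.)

Subtracting 6 months and 186 days from February 19, 2052: first the month/year part, then the days.
month 2 − 6 = -4, which is month 8 of year 2051 → August 2051.
Day 19 is valid in August, giving August 19, 2051.
Now subtract 186 days from August 19, 2051.
Going back 19 days from August 19, 2051 reaches the end of the previous month; 186 − 19 = 167 left.
July 2051 has 31 days: 167 − 31 = 136 left.
June 2051 has 30 days: 136 − 30 = 106 left.
May 2051 has 31 days: 106 − 31 = 75 left.
April 2051 has 30 days: 75 − 30 = 45 left.
March 2051 has 31 days: 45 − 31 = 14 left.
February 2051 has 28 days; 28 − 14 = 14 → February 14, 2051.

February 14, 2051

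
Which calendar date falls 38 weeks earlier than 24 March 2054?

July 1, 2053

Going back 38 weeks = 266 days from March 24, 2054.
Going back 24 days from March 24, 2054 reaches the end of the previous month; 266 − 24 = 242 left.
February 2054 has 28 days (2054 is not a leap year): 242 − 28 = 214 left.
January 2054 has 31 days: 214 − 31 = 183 left.
December 2053 has 31 days: 183 − 31 = 152 left.
November 2053 has 30 days: 152 − 30 = 122 left.
October 2053 has 31 days: 122 − 31 = 91 left.
September 2053 has 30 days: 91 − 30 = 61 left.
August 2053 has 31 days: 61 − 31 = 30 left.
July 2053 has 31 days; 31 − 30 = 1 → July 1, 2053.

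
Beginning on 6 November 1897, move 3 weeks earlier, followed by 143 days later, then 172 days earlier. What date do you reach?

Subtracting 3 weeks (= 21 days) from November 6, 1897:
Going back 6 days from November 6, 1897 reaches the end of the previous month; 21 − 6 = 15 left.
October 1897 has 31 days; 31 − 15 = 16 → October 16, 1897.
Adding 143 days from October 16, 1897:
October has 31 days, so 31 − 16 = 15 days remain after October 16, 1897; 143 − 15 = 128 left.
November 1897 has 30 days: 128 − 30 = 98 left.
December 1897 has 31 days: 98 − 31 = 67 left.
January 1898 has 31 days: 67 − 31 = 36 left.
February 1898 has 28 days (1898 is not a leap year): 36 − 28 = 8 left.
8 days into March 1898 → March 8, 1898.
Going back 172 days from March 8, 1898:
Going back 8 days from March 8, 1898 reaches the end of the previous month; 172 − 8 = 164 left.
February 1898 has 28 days (1898 is not a leap year): 164 − 28 = 136 left.
January 1898 has 31 days: 136 − 31 = 105 left.
December 1897 has 31 days: 105 − 31 = 74 left.
November 1897 has 30 days: 74 − 30 = 44 left.
October 1897 has 31 days: 44 − 31 = 13 left.
September 1897 has 30 days; 30 − 13 = 17 → September 17, 1897.

September 17, 1897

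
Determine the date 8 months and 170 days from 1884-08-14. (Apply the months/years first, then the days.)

Counting forward 8 months and 170 days from August 14, 1884: first the month/year part, then the days.
month 8 + 8 = 16, which is month 4 of year 1885 → April 1885.
Day 14 is valid in April, giving April 14, 1885.
Now add 170 days from April 14, 1885.
April has 30 days, so 30 − 14 = 16 days remain after April 14, 1885; 170 − 16 = 154 left.
May 1885 has 31 days: 154 − 31 = 123 left.
June 1885 has 30 days: 123 − 30 = 93 left.
July 1885 has 31 days: 93 − 31 = 62 left.
August 1885 has 31 days: 62 − 31 = 31 left.
September 1885 has 30 days: 31 − 30 = 1 left.
1 day into October 1885 → October 1, 1885.

October 1, 1885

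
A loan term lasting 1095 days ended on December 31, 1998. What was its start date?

Going back 1095 days from December 31, 1998.
Going back 31 days from December 31, 1998 reaches the end of the previous month; 1095 − 31 = 1064 left.
November 1998 has 30 days: 1064 − 30 = 1034 left.
October 1998 has 31 days: 1034 − 31 = 1003 left.
September 1998 has 30 days: 1003 − 30 = 973 left.
August 1998 has 31 days: 973 − 31 = 942 left.
July 1998 has 31 days: 942 − 31 = 911 left.
June 1998 has 30 days: 911 − 30 = 881 left.
May 1998 has 31 days: 881 − 31 = 850 left.
April 1998 has 30 days: 850 − 30 = 820 left.
March 1998 has 31 days: 820 − 31 = 789 left.
February 1998 has 28 days (1998 is not a leap year): 789 − 28 = 761 left.
January 1998 has 31 days: 761 − 31 = 730 left.
December 1997 has 31 days: 730 − 31 = 699 left.
November 1997 has 30 days: 699 − 30 = 669 left.
October 1997 has 31 days: 669 − 31 = 638 left.
September 1997 has 30 days: 638 − 30 = 608 left.
August 1997 has 31 days: 608 − 31 = 577 left.
July 1997 has 31 days: 577 − 31 = 546 left.
June 1997 has 30 days: 546 − 30 = 516 left.
May 1997 has 31 days: 516 − 31 = 485 left.
April 1997 has 30 days: 485 − 30 = 455 left.
March 1997 has 31 days: 455 − 31 = 424 left.
February 1997 has 28 days (1997 is not a leap year): 424 − 28 = 396 left.
January 1997 has 31 days: 396 − 31 = 365 left.
December 1996 has 31 days: 365 − 31 = 334 left.
November 1996 has 30 days: 334 − 30 = 304 left.
October 1996 has 31 days: 304 − 31 = 273 left.
September 1996 has 30 days: 273 − 30 = 243 left.
August 1996 has 31 days: 243 − 31 = 212 left.
July 1996 has 31 days: 212 − 31 = 181 left.
June 1996 has 30 days: 181 − 30 = 151 left.
May 1996 has 31 days: 151 − 31 = 120 left.
April 1996 has 30 days: 120 − 30 = 90 left.
March 1996 has 31 days: 90 − 31 = 59 left.
February 1996 has 29 days (1996 is a leap year): 59 − 29 = 30 left.
January 1996 has 31 days; 31 − 30 = 1 → January 1, 1996.

January 1, 1996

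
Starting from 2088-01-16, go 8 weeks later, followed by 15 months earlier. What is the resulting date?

December 12, 2086

Counting forward 8 weeks (= 56 days) from January 16, 2088:
January has 31 days, so 31 − 16 = 15 days remain after January 16, 2088; 56 − 15 = 41 left.
February 2088 has 29 days (2088 is a leap year): 41 − 29 = 12 left.
12 days into March 2088 → March 12, 2088.
Counting back 15 months from March 12, 2088:
month 3 − 15 = -12, which is month 12 of year 2086 → December 2086.
Day 12 is valid in December, giving December 12, 2086.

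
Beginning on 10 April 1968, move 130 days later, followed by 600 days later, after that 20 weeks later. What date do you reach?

Counting forward 130 days from April 10, 1968:
April has 30 days, so 30 − 10 = 20 days remain after April 10, 1968; 130 − 20 = 110 left.
May 1968 has 31 days: 110 − 31 = 79 left.
June 1968 has 30 days: 79 − 30 = 49 left.
July 1968 has 31 days: 49 − 31 = 18 left.
18 days into August 1968 → August 18, 1968.
Adding 600 days from August 18, 1968:
August has 31 days, so 31 − 18 = 13 days remain after August 18, 1968; 600 − 13 = 587 left.
September 1968 has 30 days: 587 − 30 = 557 left.
October 1968 has 31 days: 557 − 31 = 526 left.
November 1968 has 30 days: 526 − 30 = 496 left.
December 1968 has 31 days: 496 − 31 = 465 left.
January 1969 has 31 days: 465 − 31 = 434 left.
February 1969 has 28 days (1969 is not a leap year): 434 − 28 = 406 left.
March 1969 has 31 days: 406 − 31 = 375 left.
April 1969 has 30 days: 375 − 30 = 345 left.
May 1969 has 31 days: 345 − 31 = 314 left.
June 1969 has 30 days: 314 − 30 = 284 left.
July 1969 has 31 days: 284 − 31 = 253 left.
August 1969 has 31 days: 253 − 31 = 222 left.
September 1969 has 30 days: 222 − 30 = 192 left.
October 1969 has 31 days: 192 − 31 = 161 left.
November 1969 has 30 days: 161 − 30 = 131 left.
December 1969 has 31 days: 131 − 31 = 100 left.
January 1970 has 31 days: 100 − 31 = 69 left.
February 1970 has 28 days (1970 is not a leap year): 69 − 28 = 41 left.
March 1970 has 31 days: 41 − 31 = 10 left.
10 days into April 1970 → April 10, 1970.
Adding 20 weeks (= 140 days) from April 10, 1970:
April has 30 days, so 30 − 10 = 20 days remain after April 10, 1970; 140 − 20 = 120 left.
May 1970 has 31 days: 120 − 31 = 89 left.
June 1970 has 30 days: 89 − 30 = 59 left.
July 1970 has 31 days: 59 − 31 = 28 left.
28 days into August 1970 → August 28, 1970.

August 28, 1970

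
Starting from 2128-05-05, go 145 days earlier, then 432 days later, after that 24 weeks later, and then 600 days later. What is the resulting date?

March 26, 2131

Counting back 145 days from May 5, 2128:
Going back 5 days from May 5, 2128 reaches the end of the previous month; 145 − 5 = 140 left.
April 2128 has 30 days: 140 − 30 = 110 left.
March 2128 has 31 days: 110 − 31 = 79 left.
February 2128 has 29 days (2128 is a leap year): 79 − 29 = 50 left.
January 2128 has 31 days: 50 − 31 = 19 left.
December 2127 has 31 days; 31 − 19 = 12 → December 12, 2127.
Counting forward 432 days from December 12, 2127:
December has 31 days, so 31 − 12 = 19 days remain after December 12, 2127; 432 − 19 = 413 left.
January 2128 has 31 days: 413 − 31 = 382 left.
February 2128 has 29 days (2128 is a leap year): 382 − 29 = 353 left.
March 2128 has 31 days: 353 − 31 = 322 left.
April 2128 has 30 days: 322 − 30 = 292 left.
May 2128 has 31 days: 292 − 31 = 261 left.
June 2128 has 30 days: 261 − 30 = 231 left.
July 2128 has 31 days: 231 − 31 = 200 left.
August 2128 has 31 days: 200 − 31 = 169 left.
September 2128 has 30 days: 169 − 30 = 139 left.
October 2128 has 31 days: 139 − 31 = 108 left.
November 2128 has 30 days: 108 − 30 = 78 left.
December 2128 has 31 days: 78 − 31 = 47 left.
January 2129 has 31 days: 47 − 31 = 16 left.
16 days into February 2129 → February 16, 2129.
Adding 24 weeks (= 168 days) from February 16, 2129:
February has 28 days, so 28 − 16 = 12 days remain after February 16, 2129; 168 − 12 = 156 left.
March 2129 has 31 days: 156 − 31 = 125 left.
April 2129 has 30 days: 125 − 30 = 95 left.
May 2129 has 31 days: 95 − 31 = 64 left.
June 2129 has 30 days: 64 − 30 = 34 left.
July 2129 has 31 days: 34 − 31 = 3 left.
3 days into August 2129 → August 3, 2129.
Counting forward 600 days from August 3, 2129:
August has 31 days, so 31 − 3 = 28 days remain after August 3, 2129; 600 − 28 = 572 left.
September 2129 has 30 days: 572 − 30 = 542 left.
October 2129 has 31 days: 542 − 31 = 511 left.
November 2129 has 30 days: 511 − 30 = 481 left.
December 2129 has 31 days: 481 − 31 = 450 left.
January 2130 has 31 days: 450 − 31 = 419 left.
February 2130 has 28 days (2130 is not a leap year): 419 − 28 = 391 left.
March 2130 has 31 days: 391 − 31 = 360 left.
April 2130 has 30 days: 360 − 30 = 330 left.
May 2130 has 31 days: 330 − 31 = 299 left.
June 2130 has 30 days: 299 − 30 = 269 left.
July 2130 has 31 days: 269 − 31 = 238 left.
August 2130 has 31 days: 238 − 31 = 207 left.
September 2130 has 30 days: 207 − 30 = 177 left.
October 2130 has 31 days: 177 − 31 = 146 left.
November 2130 has 30 days: 146 − 30 = 116 left.
December 2130 has 31 days: 116 − 31 = 85 left.
January 2131 has 31 days: 85 − 31 = 54 left.
February 2131 has 28 days (2131 is not a leap year): 54 − 28 = 26 left.
26 days into March 2131 → March 26, 2131.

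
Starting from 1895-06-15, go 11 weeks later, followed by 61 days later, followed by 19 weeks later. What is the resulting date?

Counting forward 11 weeks (= 77 days) from June 15, 1895:
June has 30 days, so 30 − 15 = 15 days remain after June 15, 1895; 77 − 15 = 62 left.
July 1895 has 31 days: 62 − 31 = 31 left.
31 days into August 1895 → August 31, 1895.
Adding 61 days from August 31, 1895:
August has 31 days, so 31 − 31 = 0 days remain after August 31, 1895; 61 − 0 = 61 left.
September 1895 has 30 days: 61 − 30 = 31 left.
31 days into October 1895 → October 31, 1895.
Counting forward 19 weeks (= 133 days) from October 31, 1895:
October has 31 days, so 31 − 31 = 0 days remain after October 31, 1895; 133 − 0 = 133 left.
November 1895 has 30 days: 133 − 30 = 103 left.
December 1895 has 31 days: 103 − 31 = 72 left.
January 1896 has 31 days: 72 − 31 = 41 left.
February 1896 has 29 days (1896 is a leap year): 41 − 29 = 12 left.
12 days into March 1896 → March 12, 1896.

March 12, 1896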